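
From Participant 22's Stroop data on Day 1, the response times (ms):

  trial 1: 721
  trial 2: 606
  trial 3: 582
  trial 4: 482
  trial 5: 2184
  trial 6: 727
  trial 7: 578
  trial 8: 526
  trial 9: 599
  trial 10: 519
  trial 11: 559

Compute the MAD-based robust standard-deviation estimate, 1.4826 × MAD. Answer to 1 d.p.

Sorted: 482, 519, 526, 559, 578, 582, 599, 606, 721, 727, 2184 → median = 582
|x − 582| sorted: 0, 4, 17, 23, 24, 56, 63, 100, 139, 145, 1602 → MAD = 56
Robust SD ≈ 1.4826 × 56 = 83.026

83.0 ms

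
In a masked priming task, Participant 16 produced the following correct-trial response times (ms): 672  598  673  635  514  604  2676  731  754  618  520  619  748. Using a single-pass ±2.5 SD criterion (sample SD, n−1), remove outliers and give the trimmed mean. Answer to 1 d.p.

n = 13, ΣRT = 10362, M = 797.077
Σ(x−M)² = 3893884.92; s = √(3893884.92/12) = 569.641
Cutoffs: 797.077 ± 2.5·569.641 → [-627.0, 2221.2]
Outside: 2676 → excluded.
Retained (n=12): Σ = 7686, mean = 7686/12 = 640.500

640.5 ms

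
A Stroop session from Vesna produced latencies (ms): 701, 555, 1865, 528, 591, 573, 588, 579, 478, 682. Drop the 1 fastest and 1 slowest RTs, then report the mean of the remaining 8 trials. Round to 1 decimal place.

599.6 ms

Sorted: 478, 528, 555, 573, 579, 588, 591, 682, 701, 1865
Drop lowest 1 (478) and highest 1 (1865)
Remaining (n=8): Σ = 4797, mean = 4797/8 = 599.625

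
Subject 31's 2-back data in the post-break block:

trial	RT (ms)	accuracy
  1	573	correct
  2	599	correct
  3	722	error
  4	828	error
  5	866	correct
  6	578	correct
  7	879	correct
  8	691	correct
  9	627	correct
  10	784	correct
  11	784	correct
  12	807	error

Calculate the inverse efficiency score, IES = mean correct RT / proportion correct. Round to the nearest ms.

Correct trials (n=9): 573, 599, 866, 578, 879, 691, 627, 784, 784
Mean correct RT = 6381/9 = 709.0000 ms
Proportion correct = 9/12
IES = 709.0000 / (9/12) = 945.333 ms

945 ms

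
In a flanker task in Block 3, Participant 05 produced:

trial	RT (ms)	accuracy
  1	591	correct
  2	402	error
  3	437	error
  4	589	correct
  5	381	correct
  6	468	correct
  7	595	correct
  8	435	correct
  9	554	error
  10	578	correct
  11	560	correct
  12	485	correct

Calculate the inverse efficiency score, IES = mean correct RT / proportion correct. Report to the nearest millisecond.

694 ms

Correct trials (n=9): 591, 589, 381, 468, 595, 435, 578, 560, 485
Mean correct RT = 4682/9 = 520.2222 ms
Proportion correct = 9/12
IES = 520.2222 / (9/12) = 693.630 ms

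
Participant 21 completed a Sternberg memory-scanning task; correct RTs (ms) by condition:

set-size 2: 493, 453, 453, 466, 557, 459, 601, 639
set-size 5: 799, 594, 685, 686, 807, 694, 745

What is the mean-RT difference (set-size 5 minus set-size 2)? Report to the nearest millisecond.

M(set-size 2) = 4121/8 = 515.125
M(set-size 5) = 5010/7 = 715.714
Difference = 715.714 − 515.125 = 200.589 ms

201 ms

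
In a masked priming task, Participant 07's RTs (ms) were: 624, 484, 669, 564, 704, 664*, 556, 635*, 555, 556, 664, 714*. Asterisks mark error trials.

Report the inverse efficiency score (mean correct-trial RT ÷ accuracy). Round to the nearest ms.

Correct trials (n=9): 624, 484, 669, 564, 704, 556, 555, 556, 664
Mean correct RT = 5376/9 = 597.3333 ms
Proportion correct = 9/12
IES = 597.3333 / (9/12) = 796.444 ms

796 ms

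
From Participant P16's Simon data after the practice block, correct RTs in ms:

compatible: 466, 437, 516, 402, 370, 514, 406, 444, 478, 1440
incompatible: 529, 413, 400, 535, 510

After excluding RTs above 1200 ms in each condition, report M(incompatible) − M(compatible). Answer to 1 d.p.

29.3 ms

compatible: exclude 1440
M(compatible) = 4033/9 = 448.111
M(incompatible) = 2387/5 = 477.400
Difference = 477.400 − 448.111 = 29.289 ms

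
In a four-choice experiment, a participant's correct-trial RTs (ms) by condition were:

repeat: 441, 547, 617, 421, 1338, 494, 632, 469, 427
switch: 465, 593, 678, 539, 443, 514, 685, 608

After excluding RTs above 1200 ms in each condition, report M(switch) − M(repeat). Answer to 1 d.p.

repeat: exclude 1338
M(repeat) = 4048/8 = 506.000
M(switch) = 4525/8 = 565.625
Difference = 565.625 − 506.000 = 59.625 ms

59.6 ms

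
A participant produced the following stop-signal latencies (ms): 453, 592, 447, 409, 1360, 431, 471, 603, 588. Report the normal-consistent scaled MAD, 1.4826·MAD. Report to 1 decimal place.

91.9 ms

Sorted: 409, 431, 447, 453, 471, 588, 592, 603, 1360 → median = 471
|x − 471| sorted: 0, 18, 24, 40, 62, 117, 121, 132, 889 → MAD = 62
Robust SD ≈ 1.4826 × 62 = 91.921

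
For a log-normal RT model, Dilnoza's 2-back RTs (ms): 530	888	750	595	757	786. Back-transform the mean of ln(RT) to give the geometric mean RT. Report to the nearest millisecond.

ln(RT): 6.2729, 6.7890, 6.6201, 6.3886, 6.6294, 6.6670
Mean ln(RT) = 39.3668/6 = 6.56113
Geometric mean = exp(6.56113) = 707.07 ms

707 ms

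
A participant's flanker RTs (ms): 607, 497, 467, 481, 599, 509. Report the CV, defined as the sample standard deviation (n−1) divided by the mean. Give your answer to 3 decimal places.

n = 6, Σ = 3160, M = 526.6667
Σ(x−M)² = 18523.333; s = √(18523.333/5) = 60.8660
CV = 60.8660 / 526.6667 = 0.11557

0.116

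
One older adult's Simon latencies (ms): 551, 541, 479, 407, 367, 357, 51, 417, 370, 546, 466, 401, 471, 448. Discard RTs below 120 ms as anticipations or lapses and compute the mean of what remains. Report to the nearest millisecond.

Excluded: 51
Retained (n=13): Σ = 5821
Mean = 5821/13 = 447.7692

448 ms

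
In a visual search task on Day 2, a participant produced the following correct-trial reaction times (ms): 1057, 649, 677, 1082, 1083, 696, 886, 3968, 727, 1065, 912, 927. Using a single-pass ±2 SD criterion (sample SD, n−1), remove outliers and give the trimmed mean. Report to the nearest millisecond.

887 ms

n = 12, ΣRT = 13729, M = 1144.083
Σ(x−M)² = 9001534.92; s = √(9001534.92/11) = 904.611
Cutoffs: 1144.083 ± 2·904.611 → [-665.1, 2953.3]
Outside: 3968 → excluded.
Retained (n=11): Σ = 9761, mean = 9761/11 = 887.364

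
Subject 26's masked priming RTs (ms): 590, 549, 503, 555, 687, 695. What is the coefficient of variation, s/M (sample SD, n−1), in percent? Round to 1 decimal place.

13.1%

n = 6, Σ = 3579, M = 596.5000
Σ(x−M)² = 30655.500; s = √(30655.500/5) = 78.3013
CV = 78.3013 / 596.5000 = 0.13127 = 13.127%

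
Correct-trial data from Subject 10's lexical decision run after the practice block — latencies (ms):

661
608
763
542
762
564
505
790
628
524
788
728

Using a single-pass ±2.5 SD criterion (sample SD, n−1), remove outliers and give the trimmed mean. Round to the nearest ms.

n = 12, ΣRT = 7863, M = 655.250
Σ(x−M)² = 128040.25; s = √(128040.25/11) = 107.889
Cutoffs: 655.250 ± 2.5·107.889 → [385.5, 925.0]
No RTs fall outside the cutoffs; all 12 retained. Mean = 7863/12 = 655.250

655 ms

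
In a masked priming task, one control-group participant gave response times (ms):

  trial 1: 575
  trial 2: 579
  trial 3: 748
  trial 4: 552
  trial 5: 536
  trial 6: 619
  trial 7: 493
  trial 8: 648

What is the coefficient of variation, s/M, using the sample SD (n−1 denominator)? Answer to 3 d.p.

n = 8, Σ = 4750, M = 593.7500
Σ(x−M)² = 43171.500; s = √(43171.500/7) = 78.5325
CV = 78.5325 / 593.7500 = 0.13227

0.132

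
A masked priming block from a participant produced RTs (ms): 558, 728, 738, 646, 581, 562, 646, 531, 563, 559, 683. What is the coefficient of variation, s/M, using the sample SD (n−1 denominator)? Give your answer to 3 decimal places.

n = 11, Σ = 6795, M = 617.7273
Σ(x−M)² = 54472.182; s = √(54472.182/10) = 73.8053
CV = 73.8053 / 617.7273 = 0.11948

0.119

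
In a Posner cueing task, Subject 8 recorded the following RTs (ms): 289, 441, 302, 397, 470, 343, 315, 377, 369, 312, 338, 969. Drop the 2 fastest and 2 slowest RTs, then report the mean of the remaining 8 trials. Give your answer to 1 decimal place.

Sorted: 289, 302, 312, 315, 338, 343, 369, 377, 397, 441, 470, 969
Drop lowest 2 (289, 302) and highest 2 (470, 969)
Remaining (n=8): Σ = 2892, mean = 2892/8 = 361.500

361.5 ms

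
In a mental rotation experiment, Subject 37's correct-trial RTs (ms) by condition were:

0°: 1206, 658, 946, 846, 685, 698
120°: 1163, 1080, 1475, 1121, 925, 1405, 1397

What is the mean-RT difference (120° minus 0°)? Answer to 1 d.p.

M(0°) = 5039/6 = 839.833
M(120°) = 8566/7 = 1223.714
Difference = 1223.714 − 839.833 = 383.881 ms

383.9 ms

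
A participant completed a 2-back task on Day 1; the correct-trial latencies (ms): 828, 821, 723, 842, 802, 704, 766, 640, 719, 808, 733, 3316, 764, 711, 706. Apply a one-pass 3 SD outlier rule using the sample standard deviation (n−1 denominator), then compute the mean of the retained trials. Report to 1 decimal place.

754.8 ms

n = 15, ΣRT = 13883, M = 925.533
Σ(x−M)² = 6167937.73; s = √(6167937.73/14) = 663.752
Cutoffs: 925.533 ± 3·663.752 → [-1065.7, 2916.8]
Outside: 3316 → excluded.
Retained (n=14): Σ = 10567, mean = 10567/14 = 754.786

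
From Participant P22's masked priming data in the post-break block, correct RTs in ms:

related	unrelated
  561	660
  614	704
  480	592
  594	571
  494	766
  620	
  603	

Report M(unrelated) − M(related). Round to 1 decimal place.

92.0 ms

M(related) = 3966/7 = 566.571
M(unrelated) = 3293/5 = 658.600
Difference = 658.600 − 566.571 = 92.029 ms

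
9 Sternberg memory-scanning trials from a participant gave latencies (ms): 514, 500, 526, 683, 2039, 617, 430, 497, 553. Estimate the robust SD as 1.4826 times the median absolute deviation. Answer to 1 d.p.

Sorted: 430, 497, 500, 514, 526, 553, 617, 683, 2039 → median = 526
|x − 526| sorted: 0, 12, 26, 27, 29, 91, 96, 157, 1513 → MAD = 29
Robust SD ≈ 1.4826 × 29 = 42.995

43.0 ms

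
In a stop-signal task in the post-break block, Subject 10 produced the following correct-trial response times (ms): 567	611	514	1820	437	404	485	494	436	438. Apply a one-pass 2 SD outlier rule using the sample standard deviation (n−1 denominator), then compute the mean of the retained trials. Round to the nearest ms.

n = 10, ΣRT = 6206, M = 620.600
Σ(x−M)² = 1635348.40; s = √(1635348.40/9) = 426.269
Cutoffs: 620.600 ± 2·426.269 → [-231.9, 1473.1]
Outside: 1820 → excluded.
Retained (n=9): Σ = 4386, mean = 4386/9 = 487.333

487 ms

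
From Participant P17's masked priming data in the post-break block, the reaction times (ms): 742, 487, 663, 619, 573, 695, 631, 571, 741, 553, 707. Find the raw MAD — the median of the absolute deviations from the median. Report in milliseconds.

Sorted: 487, 553, 571, 573, 619, 631, 663, 695, 707, 741, 742 → median = 631
|x − 631|: 111, 144, 32, 12, 58, 64, 0, 60, 110, 78, 76
Sorted deviations: 0, 12, 32, 58, 60, 64, 76, 78, 110, 111, 144 → MAD = 64

64 ms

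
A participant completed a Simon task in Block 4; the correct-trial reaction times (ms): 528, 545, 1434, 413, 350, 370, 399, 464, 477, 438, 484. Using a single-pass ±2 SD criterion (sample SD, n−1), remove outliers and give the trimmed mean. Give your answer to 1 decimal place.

n = 11, ΣRT = 5902, M = 536.545
Σ(x−M)² = 923568.73; s = √(923568.73/10) = 303.903
Cutoffs: 536.545 ± 2·303.903 → [-71.3, 1144.4]
Outside: 1434 → excluded.
Retained (n=10): Σ = 4468, mean = 4468/10 = 446.800

446.8 ms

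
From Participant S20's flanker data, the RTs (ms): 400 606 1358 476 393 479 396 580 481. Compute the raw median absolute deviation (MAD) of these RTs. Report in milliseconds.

83 ms

Sorted: 393, 396, 400, 476, 479, 481, 580, 606, 1358 → median = 479
|x − 479|: 79, 127, 879, 3, 86, 0, 83, 101, 2
Sorted deviations: 0, 2, 3, 79, 83, 86, 101, 127, 879 → MAD = 83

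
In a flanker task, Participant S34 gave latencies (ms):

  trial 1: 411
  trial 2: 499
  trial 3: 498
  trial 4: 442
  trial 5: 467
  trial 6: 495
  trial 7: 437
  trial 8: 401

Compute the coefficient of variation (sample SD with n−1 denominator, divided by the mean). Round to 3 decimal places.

n = 8, Σ = 3650, M = 456.2500
Σ(x−M)² = 10861.500; s = √(10861.500/7) = 39.3909
CV = 39.3909 / 456.2500 = 0.08634

0.086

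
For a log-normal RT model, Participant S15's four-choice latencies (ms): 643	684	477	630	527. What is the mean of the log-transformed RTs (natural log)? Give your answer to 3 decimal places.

6.375

ln(RT): 6.4661, 6.5280, 6.1675, 6.4457, 6.2672
Σ ln(RT) = 31.8745
Mean = 31.8745/5 = 6.37491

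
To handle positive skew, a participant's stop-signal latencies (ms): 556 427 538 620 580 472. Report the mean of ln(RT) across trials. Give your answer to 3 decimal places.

6.269

ln(RT): 6.3208, 6.0568, 6.2879, 6.4297, 6.3630, 6.1570
Σ ln(RT) = 37.6151
Mean = 37.6151/6 = 6.26919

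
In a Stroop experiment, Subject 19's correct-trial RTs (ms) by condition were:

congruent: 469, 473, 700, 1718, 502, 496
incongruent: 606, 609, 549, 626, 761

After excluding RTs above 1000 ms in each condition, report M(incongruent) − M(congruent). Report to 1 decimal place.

congruent: exclude 1718
M(congruent) = 2640/5 = 528.000
M(incongruent) = 3151/5 = 630.200
Difference = 630.200 − 528.000 = 102.200 ms

102.2 ms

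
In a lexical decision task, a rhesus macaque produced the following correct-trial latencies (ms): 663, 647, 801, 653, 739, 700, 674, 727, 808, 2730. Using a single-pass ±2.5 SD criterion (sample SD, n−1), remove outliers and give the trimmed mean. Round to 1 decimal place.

712.4 ms

n = 10, ΣRT = 9142, M = 914.200
Σ(x−M)² = 3693261.60; s = √(3693261.60/9) = 640.595
Cutoffs: 914.200 ± 2.5·640.595 → [-687.3, 2515.7]
Outside: 2730 → excluded.
Retained (n=9): Σ = 6412, mean = 6412/9 = 712.444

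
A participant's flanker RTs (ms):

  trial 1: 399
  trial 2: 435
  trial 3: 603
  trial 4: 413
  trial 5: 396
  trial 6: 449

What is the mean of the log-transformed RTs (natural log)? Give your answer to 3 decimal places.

6.096

ln(RT): 5.9890, 6.0753, 6.4019, 6.0234, 5.9814, 6.1070
Σ ln(RT) = 36.5781
Mean = 36.5781/6 = 6.09635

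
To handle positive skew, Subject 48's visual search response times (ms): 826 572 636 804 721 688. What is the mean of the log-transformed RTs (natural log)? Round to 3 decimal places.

6.554

ln(RT): 6.7166, 6.3491, 6.4552, 6.6896, 6.5806, 6.5338
Σ ln(RT) = 39.3250
Mean = 39.3250/6 = 6.55416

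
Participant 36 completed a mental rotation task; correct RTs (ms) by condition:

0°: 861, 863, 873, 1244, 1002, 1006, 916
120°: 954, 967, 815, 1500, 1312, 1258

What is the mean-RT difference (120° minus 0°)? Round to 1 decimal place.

167.9 ms

M(0°) = 6765/7 = 966.429
M(120°) = 6806/6 = 1134.333
Difference = 1134.333 − 966.429 = 167.905 ms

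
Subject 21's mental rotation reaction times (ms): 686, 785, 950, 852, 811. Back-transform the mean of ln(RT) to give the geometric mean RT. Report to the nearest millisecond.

ln(RT): 6.5309, 6.6657, 6.8565, 6.7476, 6.6983
Mean ln(RT) = 33.4989/5 = 6.69978
Geometric mean = exp(6.69978) = 812.22 ms

812 ms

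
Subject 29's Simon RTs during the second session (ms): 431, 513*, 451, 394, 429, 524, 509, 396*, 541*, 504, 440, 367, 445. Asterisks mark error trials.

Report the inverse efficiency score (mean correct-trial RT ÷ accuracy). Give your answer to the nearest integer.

Correct trials (n=10): 431, 451, 394, 429, 524, 509, 504, 440, 367, 445
Mean correct RT = 4494/10 = 449.4000 ms
Proportion correct = 10/13
IES = 449.4000 / (10/13) = 584.220 ms

584 ms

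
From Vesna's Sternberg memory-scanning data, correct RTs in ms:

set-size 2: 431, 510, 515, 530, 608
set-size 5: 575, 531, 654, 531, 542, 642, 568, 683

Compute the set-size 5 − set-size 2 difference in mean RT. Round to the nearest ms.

72 ms

M(set-size 2) = 2594/5 = 518.800
M(set-size 5) = 4726/8 = 590.750
Difference = 590.750 − 518.800 = 71.950 ms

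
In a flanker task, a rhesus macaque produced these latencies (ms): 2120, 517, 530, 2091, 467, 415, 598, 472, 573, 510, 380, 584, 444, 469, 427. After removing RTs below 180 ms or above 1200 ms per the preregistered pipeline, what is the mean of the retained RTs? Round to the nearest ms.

491 ms

Excluded: 2091, 2120
Retained (n=13): Σ = 6386
Mean = 6386/13 = 491.2308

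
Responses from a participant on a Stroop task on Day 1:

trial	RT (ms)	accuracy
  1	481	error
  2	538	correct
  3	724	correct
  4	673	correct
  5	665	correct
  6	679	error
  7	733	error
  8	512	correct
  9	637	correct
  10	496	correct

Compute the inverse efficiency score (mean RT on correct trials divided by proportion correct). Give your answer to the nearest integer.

Correct trials (n=7): 538, 724, 673, 665, 512, 637, 496
Mean correct RT = 4245/7 = 606.4286 ms
Proportion correct = 7/10
IES = 606.4286 / (7/10) = 866.327 ms

866 ms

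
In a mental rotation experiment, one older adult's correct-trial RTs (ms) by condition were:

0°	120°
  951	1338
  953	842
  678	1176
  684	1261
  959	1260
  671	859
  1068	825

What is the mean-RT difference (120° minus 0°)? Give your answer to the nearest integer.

228 ms

M(0°) = 5964/7 = 852.000
M(120°) = 7561/7 = 1080.143
Difference = 1080.143 − 852.000 = 228.143 ms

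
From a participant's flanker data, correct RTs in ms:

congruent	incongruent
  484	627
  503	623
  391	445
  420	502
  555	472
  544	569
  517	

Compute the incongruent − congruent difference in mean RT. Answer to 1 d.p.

M(congruent) = 3414/7 = 487.714
M(incongruent) = 3238/6 = 539.667
Difference = 539.667 − 487.714 = 51.952 ms

52.0 ms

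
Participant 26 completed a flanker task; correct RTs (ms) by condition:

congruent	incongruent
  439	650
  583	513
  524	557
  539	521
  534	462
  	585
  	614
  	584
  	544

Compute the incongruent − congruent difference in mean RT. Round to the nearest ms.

M(congruent) = 2619/5 = 523.800
M(incongruent) = 5030/9 = 558.889
Difference = 558.889 − 523.800 = 35.089 ms

35 ms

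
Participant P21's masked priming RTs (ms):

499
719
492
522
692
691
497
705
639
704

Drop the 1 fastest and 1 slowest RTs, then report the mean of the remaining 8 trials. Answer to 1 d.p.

Sorted: 492, 497, 499, 522, 639, 691, 692, 704, 705, 719
Drop lowest 1 (492) and highest 1 (719)
Remaining (n=8): Σ = 4949, mean = 4949/8 = 618.625

618.6 ms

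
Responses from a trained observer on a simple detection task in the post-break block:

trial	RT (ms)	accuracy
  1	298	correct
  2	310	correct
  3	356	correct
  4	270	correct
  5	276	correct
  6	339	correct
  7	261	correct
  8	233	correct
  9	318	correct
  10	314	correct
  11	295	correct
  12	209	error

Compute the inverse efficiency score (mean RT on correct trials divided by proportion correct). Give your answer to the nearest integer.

Correct trials (n=11): 298, 310, 356, 270, 276, 339, 261, 233, 318, 314, 295
Mean correct RT = 3270/11 = 297.2727 ms
Proportion correct = 11/12
IES = 297.2727 / (11/12) = 324.298 ms

324 ms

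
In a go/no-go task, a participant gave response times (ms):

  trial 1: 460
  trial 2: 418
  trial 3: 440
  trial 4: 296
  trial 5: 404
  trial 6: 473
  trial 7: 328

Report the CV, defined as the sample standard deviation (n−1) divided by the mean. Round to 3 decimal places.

n = 7, Σ = 2819, M = 402.7143
Σ(x−M)² = 26817.429; s = √(26817.429/6) = 66.8549
CV = 66.8549 / 402.7143 = 0.16601

0.166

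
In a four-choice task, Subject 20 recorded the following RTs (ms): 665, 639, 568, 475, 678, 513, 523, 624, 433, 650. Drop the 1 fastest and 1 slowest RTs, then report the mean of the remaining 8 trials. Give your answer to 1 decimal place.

582.1 ms

Sorted: 433, 475, 513, 523, 568, 624, 639, 650, 665, 678
Drop lowest 1 (433) and highest 1 (678)
Remaining (n=8): Σ = 4657, mean = 4657/8 = 582.125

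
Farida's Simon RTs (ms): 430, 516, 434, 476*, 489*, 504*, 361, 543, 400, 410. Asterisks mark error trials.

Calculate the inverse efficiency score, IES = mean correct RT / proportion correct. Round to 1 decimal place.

Correct trials (n=7): 430, 516, 434, 361, 543, 400, 410
Mean correct RT = 3094/7 = 442.0000 ms
Proportion correct = 7/10
IES = 442.0000 / (7/10) = 631.429 ms

631.4 ms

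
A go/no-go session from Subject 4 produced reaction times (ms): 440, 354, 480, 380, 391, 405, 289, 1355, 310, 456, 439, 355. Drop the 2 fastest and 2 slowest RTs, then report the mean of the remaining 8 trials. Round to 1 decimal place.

402.5 ms

Sorted: 289, 310, 354, 355, 380, 391, 405, 439, 440, 456, 480, 1355
Drop lowest 2 (289, 310) and highest 2 (480, 1355)
Remaining (n=8): Σ = 3220, mean = 3220/8 = 402.500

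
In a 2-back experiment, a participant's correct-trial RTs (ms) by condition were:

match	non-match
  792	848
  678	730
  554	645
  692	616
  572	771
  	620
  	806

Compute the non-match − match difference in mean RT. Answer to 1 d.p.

M(match) = 3288/5 = 657.600
M(non-match) = 5036/7 = 719.429
Difference = 719.429 − 657.600 = 61.829 ms

61.8 ms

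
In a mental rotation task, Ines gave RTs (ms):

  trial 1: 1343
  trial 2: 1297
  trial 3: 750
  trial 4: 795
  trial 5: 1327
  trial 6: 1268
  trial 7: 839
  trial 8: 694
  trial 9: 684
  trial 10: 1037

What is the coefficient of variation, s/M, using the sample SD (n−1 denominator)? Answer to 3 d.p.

n = 10, Σ = 10034, M = 1003.4000
Σ(x−M)² = 709802.400; s = √(709802.400/9) = 280.8326
CV = 280.8326 / 1003.4000 = 0.27988

0.280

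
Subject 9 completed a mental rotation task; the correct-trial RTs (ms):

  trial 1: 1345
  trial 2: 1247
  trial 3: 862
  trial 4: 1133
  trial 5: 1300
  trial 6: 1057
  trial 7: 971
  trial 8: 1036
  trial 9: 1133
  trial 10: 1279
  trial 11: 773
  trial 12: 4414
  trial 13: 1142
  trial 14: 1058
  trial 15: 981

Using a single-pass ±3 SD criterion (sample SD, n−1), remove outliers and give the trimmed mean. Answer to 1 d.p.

n = 15, ΣRT = 19731, M = 1315.400
Σ(x−M)² = 10646339.60; s = √(10646339.60/14) = 872.039
Cutoffs: 1315.400 ± 3·872.039 → [-1300.7, 3931.5]
Outside: 4414 → excluded.
Retained (n=14): Σ = 15317, mean = 15317/14 = 1094.071

1094.1 ms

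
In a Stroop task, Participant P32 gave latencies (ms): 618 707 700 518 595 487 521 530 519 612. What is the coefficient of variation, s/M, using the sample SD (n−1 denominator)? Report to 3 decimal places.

0.135

n = 10, Σ = 5807, M = 580.7000
Σ(x−M)² = 55412.100; s = √(55412.100/9) = 78.4659
CV = 78.4659 / 580.7000 = 0.13512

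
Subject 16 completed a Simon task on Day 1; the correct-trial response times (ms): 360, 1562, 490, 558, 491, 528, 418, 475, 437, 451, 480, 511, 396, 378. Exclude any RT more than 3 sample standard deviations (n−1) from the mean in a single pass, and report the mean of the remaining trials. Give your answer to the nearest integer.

n = 14, ΣRT = 7535, M = 538.214
Σ(x−M)² = 1171268.36; s = √(1171268.36/13) = 300.163
Cutoffs: 538.214 ± 3·300.163 → [-362.3, 1438.7]
Outside: 1562 → excluded.
Retained (n=13): Σ = 5973, mean = 5973/13 = 459.462

459 ms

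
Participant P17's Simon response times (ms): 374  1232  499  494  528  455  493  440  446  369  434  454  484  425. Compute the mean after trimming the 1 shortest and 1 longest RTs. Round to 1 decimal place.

Sorted: 369, 374, 425, 434, 440, 446, 454, 455, 484, 493, 494, 499, 528, 1232
Drop lowest 1 (369) and highest 1 (1232)
Remaining (n=12): Σ = 5526, mean = 5526/12 = 460.500

460.5 ms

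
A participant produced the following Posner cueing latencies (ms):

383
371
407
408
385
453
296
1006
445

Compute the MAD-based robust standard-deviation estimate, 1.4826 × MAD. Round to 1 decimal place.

53.4 ms

Sorted: 296, 371, 383, 385, 407, 408, 445, 453, 1006 → median = 407
|x − 407| sorted: 0, 1, 22, 24, 36, 38, 46, 111, 599 → MAD = 36
Robust SD ≈ 1.4826 × 36 = 53.374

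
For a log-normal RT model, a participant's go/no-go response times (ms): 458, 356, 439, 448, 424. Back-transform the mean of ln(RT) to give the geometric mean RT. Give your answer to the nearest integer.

423 ms

ln(RT): 6.1269, 5.8749, 6.0845, 6.1048, 6.0497
Mean ln(RT) = 30.2408/5 = 6.04817
Geometric mean = exp(6.04817) = 423.34 ms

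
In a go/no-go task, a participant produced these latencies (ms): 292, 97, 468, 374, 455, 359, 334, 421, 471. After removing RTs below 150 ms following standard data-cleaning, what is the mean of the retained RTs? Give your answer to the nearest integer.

397 ms

Excluded: 97
Retained (n=8): Σ = 3174
Mean = 3174/8 = 396.7500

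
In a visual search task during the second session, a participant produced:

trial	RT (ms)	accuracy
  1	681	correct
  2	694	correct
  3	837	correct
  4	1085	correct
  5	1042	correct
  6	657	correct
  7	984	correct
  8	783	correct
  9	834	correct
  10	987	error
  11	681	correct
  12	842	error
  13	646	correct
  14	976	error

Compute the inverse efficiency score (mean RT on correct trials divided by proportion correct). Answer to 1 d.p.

Correct trials (n=11): 681, 694, 837, 1085, 1042, 657, 984, 783, 834, 681, 646
Mean correct RT = 8924/11 = 811.2727 ms
Proportion correct = 11/14
IES = 811.2727 / (11/14) = 1032.529 ms

1032.5 ms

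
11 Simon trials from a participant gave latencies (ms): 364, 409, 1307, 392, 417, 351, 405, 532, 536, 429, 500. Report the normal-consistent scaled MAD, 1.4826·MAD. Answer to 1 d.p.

78.6 ms

Sorted: 351, 364, 392, 405, 409, 417, 429, 500, 532, 536, 1307 → median = 417
|x − 417| sorted: 0, 8, 12, 12, 25, 53, 66, 83, 115, 119, 890 → MAD = 53
Robust SD ≈ 1.4826 × 53 = 78.578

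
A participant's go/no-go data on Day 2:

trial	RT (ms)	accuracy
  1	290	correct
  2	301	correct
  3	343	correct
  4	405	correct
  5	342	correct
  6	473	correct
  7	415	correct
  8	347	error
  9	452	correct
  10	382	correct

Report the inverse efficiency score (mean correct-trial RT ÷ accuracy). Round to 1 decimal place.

Correct trials (n=9): 290, 301, 343, 405, 342, 473, 415, 452, 382
Mean correct RT = 3403/9 = 378.1111 ms
Proportion correct = 9/10
IES = 378.1111 / (9/10) = 420.123 ms

420.1 ms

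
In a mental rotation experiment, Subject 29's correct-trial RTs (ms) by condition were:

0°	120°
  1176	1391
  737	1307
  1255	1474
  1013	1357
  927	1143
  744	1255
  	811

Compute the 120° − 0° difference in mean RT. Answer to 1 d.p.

M(0°) = 5852/6 = 975.333
M(120°) = 8738/7 = 1248.286
Difference = 1248.286 − 975.333 = 272.952 ms

273.0 ms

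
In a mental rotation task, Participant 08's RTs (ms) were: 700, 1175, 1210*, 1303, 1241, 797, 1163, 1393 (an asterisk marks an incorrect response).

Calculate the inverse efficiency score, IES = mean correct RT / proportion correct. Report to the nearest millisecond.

1269 ms

Correct trials (n=7): 700, 1175, 1303, 1241, 797, 1163, 1393
Mean correct RT = 7772/7 = 1110.2857 ms
Proportion correct = 7/8
IES = 1110.2857 / (7/8) = 1268.898 ms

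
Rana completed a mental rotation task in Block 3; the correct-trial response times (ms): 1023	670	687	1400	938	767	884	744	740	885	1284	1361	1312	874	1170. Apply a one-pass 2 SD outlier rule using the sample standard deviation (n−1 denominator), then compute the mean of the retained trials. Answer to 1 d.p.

n = 15, ΣRT = 14739, M = 982.600
Σ(x−M)² = 933903.60; s = √(933903.60/14) = 258.278
Cutoffs: 982.600 ± 2·258.278 → [466.0, 1499.2]
No RTs fall outside the cutoffs; all 15 retained. Mean = 14739/15 = 982.600

982.6 ms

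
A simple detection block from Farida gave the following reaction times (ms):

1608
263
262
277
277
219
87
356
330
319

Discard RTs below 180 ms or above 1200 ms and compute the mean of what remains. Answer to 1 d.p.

287.9 ms

Excluded: 87, 1608
Retained (n=8): Σ = 2303
Mean = 2303/8 = 287.8750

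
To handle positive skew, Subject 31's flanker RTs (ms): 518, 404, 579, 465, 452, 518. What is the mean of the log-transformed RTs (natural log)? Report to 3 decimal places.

ln(RT): 6.2500, 6.0014, 6.3613, 6.1420, 6.1137, 6.2500
Σ ln(RT) = 37.1184
Mean = 37.1184/6 = 6.18640

6.186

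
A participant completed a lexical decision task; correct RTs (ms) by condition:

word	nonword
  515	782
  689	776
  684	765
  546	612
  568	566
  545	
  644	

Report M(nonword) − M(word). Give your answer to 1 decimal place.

M(word) = 4191/7 = 598.714
M(nonword) = 3501/5 = 700.200
Difference = 700.200 − 598.714 = 101.486 ms

101.5 ms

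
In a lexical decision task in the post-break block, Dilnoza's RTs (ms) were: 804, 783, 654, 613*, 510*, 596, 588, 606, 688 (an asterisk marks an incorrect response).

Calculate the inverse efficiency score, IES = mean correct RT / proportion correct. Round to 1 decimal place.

Correct trials (n=7): 804, 783, 654, 596, 588, 606, 688
Mean correct RT = 4719/7 = 674.1429 ms
Proportion correct = 7/9
IES = 674.1429 / (7/9) = 866.755 ms

866.8 ms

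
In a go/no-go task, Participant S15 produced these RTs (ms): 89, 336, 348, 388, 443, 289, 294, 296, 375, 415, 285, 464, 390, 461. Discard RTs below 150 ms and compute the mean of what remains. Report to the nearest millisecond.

Excluded: 89
Retained (n=13): Σ = 4784
Mean = 4784/13 = 368.0000

368 ms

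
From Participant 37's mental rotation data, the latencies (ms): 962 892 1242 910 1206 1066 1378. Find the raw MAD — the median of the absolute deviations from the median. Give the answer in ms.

156 ms

Sorted: 892, 910, 962, 1066, 1206, 1242, 1378 → median = 1066
|x − 1066|: 104, 174, 176, 156, 140, 0, 312
Sorted deviations: 0, 104, 140, 156, 174, 176, 312 → MAD = 156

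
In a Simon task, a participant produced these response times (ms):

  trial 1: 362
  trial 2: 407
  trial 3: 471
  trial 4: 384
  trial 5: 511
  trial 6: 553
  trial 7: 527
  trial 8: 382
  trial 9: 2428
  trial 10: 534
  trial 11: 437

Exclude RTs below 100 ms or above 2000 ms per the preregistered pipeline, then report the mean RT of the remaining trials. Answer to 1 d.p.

Excluded: 2428
Retained (n=10): Σ = 4568
Mean = 4568/10 = 456.8000

456.8 ms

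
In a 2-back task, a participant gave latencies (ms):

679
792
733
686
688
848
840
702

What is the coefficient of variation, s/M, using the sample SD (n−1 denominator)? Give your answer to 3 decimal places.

0.095

n = 8, Σ = 5968, M = 746.0000
Σ(x−M)² = 34914.000; s = √(34914.000/7) = 70.6238
CV = 70.6238 / 746.0000 = 0.09467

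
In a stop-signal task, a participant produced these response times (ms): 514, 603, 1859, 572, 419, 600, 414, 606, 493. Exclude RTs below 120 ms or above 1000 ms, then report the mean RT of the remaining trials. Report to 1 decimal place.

Excluded: 1859
Retained (n=8): Σ = 4221
Mean = 4221/8 = 527.6250

527.6 ms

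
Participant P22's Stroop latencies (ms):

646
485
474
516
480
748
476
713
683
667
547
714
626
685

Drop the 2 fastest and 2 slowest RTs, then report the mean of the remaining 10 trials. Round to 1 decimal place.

604.8 ms

Sorted: 474, 476, 480, 485, 516, 547, 626, 646, 667, 683, 685, 713, 714, 748
Drop lowest 2 (474, 476) and highest 2 (714, 748)
Remaining (n=10): Σ = 6048, mean = 6048/10 = 604.800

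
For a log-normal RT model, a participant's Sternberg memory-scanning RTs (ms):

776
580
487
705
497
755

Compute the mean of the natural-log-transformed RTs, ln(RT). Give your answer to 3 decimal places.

ln(RT): 6.6542, 6.3630, 6.1883, 6.5582, 6.2086, 6.6267
Σ ln(RT) = 38.5990
Mean = 38.5990/6 = 6.43316

6.433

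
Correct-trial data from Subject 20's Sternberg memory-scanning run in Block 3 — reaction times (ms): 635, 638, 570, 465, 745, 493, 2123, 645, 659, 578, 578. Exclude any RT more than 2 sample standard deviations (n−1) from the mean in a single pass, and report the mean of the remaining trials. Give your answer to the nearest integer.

n = 11, ΣRT = 8129, M = 739.000
Σ(x−M)² = 2167740.00; s = √(2167740.00/10) = 465.590
Cutoffs: 739.000 ± 2·465.590 → [-192.2, 1670.2]
Outside: 2123 → excluded.
Retained (n=10): Σ = 6006, mean = 6006/10 = 600.600

601 ms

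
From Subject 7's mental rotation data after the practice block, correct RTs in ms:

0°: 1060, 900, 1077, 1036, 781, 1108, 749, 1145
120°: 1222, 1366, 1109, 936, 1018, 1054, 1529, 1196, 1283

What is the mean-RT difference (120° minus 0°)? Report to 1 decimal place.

208.3 ms

M(0°) = 7856/8 = 982.000
M(120°) = 10713/9 = 1190.333
Difference = 1190.333 − 982.000 = 208.333 ms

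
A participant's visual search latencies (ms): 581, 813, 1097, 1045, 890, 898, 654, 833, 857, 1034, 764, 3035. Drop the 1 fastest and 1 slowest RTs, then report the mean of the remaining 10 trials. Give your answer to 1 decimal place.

888.5 ms

Sorted: 581, 654, 764, 813, 833, 857, 890, 898, 1034, 1045, 1097, 3035
Drop lowest 1 (581) and highest 1 (3035)
Remaining (n=10): Σ = 8885, mean = 8885/10 = 888.500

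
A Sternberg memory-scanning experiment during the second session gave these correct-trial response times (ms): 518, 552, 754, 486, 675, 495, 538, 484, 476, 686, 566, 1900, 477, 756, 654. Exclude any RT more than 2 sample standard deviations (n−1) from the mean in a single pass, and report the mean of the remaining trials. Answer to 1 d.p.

n = 15, ΣRT = 10017, M = 667.800
Σ(x−M)² = 1767046.40; s = √(1767046.40/14) = 355.271
Cutoffs: 667.800 ± 2·355.271 → [-42.7, 1378.3]
Outside: 1900 → excluded.
Retained (n=14): Σ = 8117, mean = 8117/14 = 579.786

579.8 ms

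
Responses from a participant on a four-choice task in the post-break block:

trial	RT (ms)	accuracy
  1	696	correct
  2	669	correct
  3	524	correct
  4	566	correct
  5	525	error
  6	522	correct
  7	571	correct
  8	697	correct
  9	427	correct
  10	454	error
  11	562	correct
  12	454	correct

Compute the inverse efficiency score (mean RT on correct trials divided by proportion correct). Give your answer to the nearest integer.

683 ms

Correct trials (n=10): 696, 669, 524, 566, 522, 571, 697, 427, 562, 454
Mean correct RT = 5688/10 = 568.8000 ms
Proportion correct = 10/12
IES = 568.8000 / (10/12) = 682.560 ms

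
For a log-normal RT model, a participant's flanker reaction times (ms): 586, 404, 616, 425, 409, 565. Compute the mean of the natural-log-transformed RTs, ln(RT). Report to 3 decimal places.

6.200

ln(RT): 6.3733, 6.0014, 6.4232, 6.0521, 6.0137, 6.3368
Σ ln(RT) = 37.2006
Mean = 37.2006/6 = 6.20010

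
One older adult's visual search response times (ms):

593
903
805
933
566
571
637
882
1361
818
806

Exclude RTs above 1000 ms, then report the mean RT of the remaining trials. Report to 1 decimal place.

Excluded: 1361
Retained (n=10): Σ = 7514
Mean = 7514/10 = 751.4000

751.4 ms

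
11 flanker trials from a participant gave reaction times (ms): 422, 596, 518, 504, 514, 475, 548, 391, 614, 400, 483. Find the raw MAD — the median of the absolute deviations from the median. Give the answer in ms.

44 ms

Sorted: 391, 400, 422, 475, 483, 504, 514, 518, 548, 596, 614 → median = 504
|x − 504|: 82, 92, 14, 0, 10, 29, 44, 113, 110, 104, 21
Sorted deviations: 0, 10, 14, 21, 29, 44, 82, 92, 104, 110, 113 → MAD = 44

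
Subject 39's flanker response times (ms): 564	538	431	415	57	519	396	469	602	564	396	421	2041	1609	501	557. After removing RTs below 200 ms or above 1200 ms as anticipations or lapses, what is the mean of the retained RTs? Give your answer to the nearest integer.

Excluded: 57, 1609, 2041
Retained (n=13): Σ = 6373
Mean = 6373/13 = 490.2308

490 ms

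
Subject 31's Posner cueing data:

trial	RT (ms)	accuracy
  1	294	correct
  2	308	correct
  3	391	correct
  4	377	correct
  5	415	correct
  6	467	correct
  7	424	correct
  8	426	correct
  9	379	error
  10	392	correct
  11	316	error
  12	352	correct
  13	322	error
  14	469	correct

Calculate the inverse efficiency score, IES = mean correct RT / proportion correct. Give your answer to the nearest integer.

Correct trials (n=11): 294, 308, 391, 377, 415, 467, 424, 426, 392, 352, 469
Mean correct RT = 4315/11 = 392.2727 ms
Proportion correct = 11/14
IES = 392.2727 / (11/14) = 499.256 ms

499 ms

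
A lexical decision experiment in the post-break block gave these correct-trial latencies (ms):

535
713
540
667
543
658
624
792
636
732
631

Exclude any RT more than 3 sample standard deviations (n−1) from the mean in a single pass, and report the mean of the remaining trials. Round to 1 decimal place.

n = 11, ΣRT = 7071, M = 642.818
Σ(x−M)² = 68649.64; s = √(68649.64/10) = 82.855
Cutoffs: 642.818 ± 3·82.855 → [394.3, 891.4]
No RTs fall outside the cutoffs; all 11 retained. Mean = 7071/11 = 642.818

642.8 ms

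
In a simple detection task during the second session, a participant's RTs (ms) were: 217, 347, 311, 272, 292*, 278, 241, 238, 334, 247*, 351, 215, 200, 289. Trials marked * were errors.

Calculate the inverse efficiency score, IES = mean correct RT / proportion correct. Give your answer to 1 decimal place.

320.2 ms

Correct trials (n=12): 217, 347, 311, 272, 278, 241, 238, 334, 351, 215, 200, 289
Mean correct RT = 3293/12 = 274.4167 ms
Proportion correct = 12/14
IES = 274.4167 / (12/14) = 320.153 ms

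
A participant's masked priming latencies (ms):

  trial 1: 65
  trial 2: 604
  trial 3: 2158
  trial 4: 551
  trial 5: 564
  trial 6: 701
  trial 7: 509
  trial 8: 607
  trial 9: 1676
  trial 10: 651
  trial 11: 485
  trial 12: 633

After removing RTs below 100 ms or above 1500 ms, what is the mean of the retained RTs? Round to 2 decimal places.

Excluded: 65, 1676, 2158
Retained (n=9): Σ = 5305
Mean = 5305/9 = 589.4444

589.44 ms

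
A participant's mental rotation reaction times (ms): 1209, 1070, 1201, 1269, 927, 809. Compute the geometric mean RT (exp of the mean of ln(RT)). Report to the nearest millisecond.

1067 ms

ln(RT): 7.0975, 6.9754, 7.0909, 7.1460, 6.8320, 6.6958
Mean ln(RT) = 41.8376/6 = 6.97293
Geometric mean = exp(6.97293) = 1067.35 ms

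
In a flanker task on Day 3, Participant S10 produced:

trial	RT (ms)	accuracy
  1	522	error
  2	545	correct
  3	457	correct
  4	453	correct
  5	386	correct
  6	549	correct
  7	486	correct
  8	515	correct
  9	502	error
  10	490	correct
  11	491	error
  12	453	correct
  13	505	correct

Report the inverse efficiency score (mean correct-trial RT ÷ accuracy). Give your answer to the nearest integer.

Correct trials (n=10): 545, 457, 453, 386, 549, 486, 515, 490, 453, 505
Mean correct RT = 4839/10 = 483.9000 ms
Proportion correct = 10/13
IES = 483.9000 / (10/13) = 629.070 ms

629 ms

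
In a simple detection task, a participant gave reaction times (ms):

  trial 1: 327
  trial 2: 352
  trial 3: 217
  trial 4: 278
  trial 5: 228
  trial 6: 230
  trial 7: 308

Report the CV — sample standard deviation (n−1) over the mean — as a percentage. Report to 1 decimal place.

n = 7, Σ = 1940, M = 277.1429
Σ(x−M)² = 17296.857; s = √(17296.857/6) = 53.6918
CV = 53.6918 / 277.1429 = 0.19373 = 19.373%

19.4%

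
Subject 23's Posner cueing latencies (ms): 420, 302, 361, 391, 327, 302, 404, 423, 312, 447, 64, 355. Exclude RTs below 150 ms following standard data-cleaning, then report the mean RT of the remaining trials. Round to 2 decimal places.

367.64 ms

Excluded: 64
Retained (n=11): Σ = 4044
Mean = 4044/11 = 367.6364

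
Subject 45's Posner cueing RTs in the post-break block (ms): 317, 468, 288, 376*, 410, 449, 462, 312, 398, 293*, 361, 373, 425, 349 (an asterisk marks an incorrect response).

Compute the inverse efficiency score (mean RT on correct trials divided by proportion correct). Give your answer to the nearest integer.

Correct trials (n=12): 317, 468, 288, 410, 449, 462, 312, 398, 361, 373, 425, 349
Mean correct RT = 4612/12 = 384.3333 ms
Proportion correct = 12/14
IES = 384.3333 / (12/14) = 448.389 ms

448 ms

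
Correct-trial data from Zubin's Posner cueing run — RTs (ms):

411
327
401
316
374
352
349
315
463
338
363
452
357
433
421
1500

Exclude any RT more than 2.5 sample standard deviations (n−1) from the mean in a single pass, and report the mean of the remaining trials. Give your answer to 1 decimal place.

378.1 ms

n = 16, ΣRT = 7172, M = 448.250
Σ(x−M)² = 1213329.00; s = √(1213329.00/15) = 284.409
Cutoffs: 448.250 ± 2.5·284.409 → [-262.8, 1159.3]
Outside: 1500 → excluded.
Retained (n=15): Σ = 5672, mean = 5672/15 = 378.133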